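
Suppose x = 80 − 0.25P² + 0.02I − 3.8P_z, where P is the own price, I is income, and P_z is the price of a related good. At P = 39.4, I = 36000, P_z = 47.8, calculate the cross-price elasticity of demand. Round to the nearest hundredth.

First evaluate x: 80 − 0.25(39.4)² + 0.02(36000) − 3.8(47.8) = 80 − 388.09 + 720 − 181.64 = 230.27.
∂x/∂P_z = −3.8, so E_xy = -3.8·(47.8/230.27) ≈ -0.79.
E_xy < 0: the goods are complements.

-0.79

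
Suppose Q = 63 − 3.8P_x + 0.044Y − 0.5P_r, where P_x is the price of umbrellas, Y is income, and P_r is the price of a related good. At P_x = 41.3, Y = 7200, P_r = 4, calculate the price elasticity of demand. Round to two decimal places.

First evaluate Q: 63 − 3.8(41.3) + 0.044(7200) − 0.5(4) = 63 − 156.94 + 316.8 − 2 = 220.86.
∂Q/∂P_x = −3.8, so E_p = (−3.8)·(41.3/220.86) ≈ -0.71.
|E_p| < 1: demand is inelastic.

-0.71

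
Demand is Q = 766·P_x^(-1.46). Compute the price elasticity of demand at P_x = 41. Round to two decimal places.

For a Cobb–Douglas (constant-elasticity) form Q = A·P_x^α·…, the elasticity with respect to P_x equals the exponent α at every point.
Here the exponent on P_x is -1.46, so the price elasticity of demand is -1.46.

-1.46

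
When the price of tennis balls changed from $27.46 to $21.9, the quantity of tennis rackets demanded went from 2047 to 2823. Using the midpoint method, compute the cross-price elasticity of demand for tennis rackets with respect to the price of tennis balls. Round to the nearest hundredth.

-1.41

%ΔQ_x = (2823 − 2047)/[(2047+2823)/2] = 776/2435 ≈ 0.3187.
%ΔP_y = (21.9 − 27.46)/[(27.46+21.9)/2] ≈ -0.2253.
E_xy = 0.3187/-0.2253 ≈ -1.41.
E_xy < 0, so tennis rackets and tennis balls are complements.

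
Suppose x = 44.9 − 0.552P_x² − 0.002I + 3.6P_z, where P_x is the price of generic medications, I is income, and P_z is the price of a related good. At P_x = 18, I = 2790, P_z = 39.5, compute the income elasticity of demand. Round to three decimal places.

-2.088

At the given point, x = 44.9 − 0.552(18)² − 0.002(2790) + 3.6(39.5) = 44.9 − 178.848 − 5.58 + 142.2 = 2.672.
∂x/∂I = −0.002, so E_I = -0.002·(2790/2.672) ≈ -2.088.
E_I < 0: inferior good.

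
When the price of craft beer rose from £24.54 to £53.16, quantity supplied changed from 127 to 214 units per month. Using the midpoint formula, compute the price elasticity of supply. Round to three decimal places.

%ΔQ = (214 − 127)/[(127 + 214)/2] = 87/170.5 ≈ 0.5103.
%Δp = (53.16 − 24.54)/[(24.54 + 53.16)/2] = 28.62/38.85 ≈ 0.7367.
Arc elasticity E = %ΔQ/%Δp ≈ 0.5103/0.7367 ≈ 0.693.
|E| < 1: supply is inelastic over this range.

0.693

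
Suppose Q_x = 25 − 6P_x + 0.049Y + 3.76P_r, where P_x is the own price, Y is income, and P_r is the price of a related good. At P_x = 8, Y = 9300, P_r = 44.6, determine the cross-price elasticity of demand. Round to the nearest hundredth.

0.28

Substituting, Q_x = 25 − 6(8) + 0.049(9300) + 3.76(44.6) = 25 − 48 + 455.7 + 167.696 = 600.396.
∂Q_x/∂P_r = +3.76, so E_xy = 3.76·(44.6/600.396) ≈ 0.28.
E_xy > 0: the goods are substitutes.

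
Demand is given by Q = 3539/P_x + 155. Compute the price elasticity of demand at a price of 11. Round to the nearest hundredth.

At P_x = 11, Q = 476.7273.
dQ/dP_x = −3539/P_x² = −29.2479.
Point elasticity E = (dQ/dP_x)·(P_x/Q) = -29.2479 × 11/476.7273 ≈ -0.67.
|E| < 1, so demand is inelastic at this price.

-0.67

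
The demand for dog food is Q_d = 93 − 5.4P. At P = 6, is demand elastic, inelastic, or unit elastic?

At P = 6, Q_d = 60.6.
dQ_d/dP = −5.4.
Point elasticity E = (dQ_d/dP)·(P/Q_d) = -5.4 × 6/60.6 ≈ -0.535.
|E| ≈ 0.535 < 1, so demand is inelastic.

inelastic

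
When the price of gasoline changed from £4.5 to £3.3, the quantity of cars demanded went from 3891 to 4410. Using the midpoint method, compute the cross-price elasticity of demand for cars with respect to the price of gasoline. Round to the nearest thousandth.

%ΔQ_x = (4410 − 3891)/[(3891+4410)/2] = 519/4150.5 ≈ 0.1250.
%ΔP_y = (3.3 − 4.5)/[(4.5+3.3)/2] ≈ -0.3077.
E_xy = 0.1250/-0.3077 ≈ -0.406.
E_xy < 0, so cars and gasoline are complements.

-0.406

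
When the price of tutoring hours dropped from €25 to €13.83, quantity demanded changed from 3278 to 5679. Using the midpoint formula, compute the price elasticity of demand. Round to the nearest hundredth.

-0.93

%Δq = (5679 − 3278)/[(3278 + 5679)/2] = 2401/4478.5 ≈ 0.5361.
%ΔP = (13.83 − 25)/[(25 + 13.83)/2] = -11.17/19.415 ≈ -0.5753.
Arc elasticity E = %Δq/%ΔP ≈ 0.5361/-0.5753 ≈ -0.93.
|E| < 1: demand is inelastic over this range.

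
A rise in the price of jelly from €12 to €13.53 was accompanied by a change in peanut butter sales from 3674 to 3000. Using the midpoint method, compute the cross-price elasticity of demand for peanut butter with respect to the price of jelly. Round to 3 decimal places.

%ΔQ_x = (3000 − 3674)/[(3674+3000)/2] = -674/3337 ≈ -0.2020.
%ΔP_y = (13.53 − 12)/[(12+13.53)/2] ≈ 0.1199.
E_xy = -0.2020/0.1199 ≈ -1.685.
E_xy < 0, so peanut butter and jelly are complements.

-1.685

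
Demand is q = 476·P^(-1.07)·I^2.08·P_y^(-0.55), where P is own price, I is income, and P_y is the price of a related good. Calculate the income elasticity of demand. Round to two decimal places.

2.08

For a Cobb–Douglas (constant-elasticity) form q = A·I^α·…, the elasticity with respect to I equals the exponent α at every point.
Here the exponent on I is 2.08, so the income elasticity of demand is 2.08.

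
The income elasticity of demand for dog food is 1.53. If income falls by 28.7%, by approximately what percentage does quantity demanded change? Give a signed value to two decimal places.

%ΔQ ≈ E × %ΔI = (1.53) × (-28.7%) ≈ -43.91%.

-43.91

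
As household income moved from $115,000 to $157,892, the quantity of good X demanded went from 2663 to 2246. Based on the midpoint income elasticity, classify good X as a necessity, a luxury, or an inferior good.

inferior

%ΔQ = (2246 − 2663)/[(2663+2246)/2] = -417/2454.5 ≈ -0.1699.
%ΔY = (157,892 − 115,000)/[(115,000+157,892)/2] = 42892/136446 ≈ 0.3144.
E_I = %ΔQ/%ΔY ≈ -0.540.
E_I < 0: inferior good.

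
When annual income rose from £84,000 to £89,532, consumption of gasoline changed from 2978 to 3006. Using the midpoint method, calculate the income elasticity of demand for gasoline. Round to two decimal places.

0.15

%ΔQ = (3006 − 2978)/[(2978+3006)/2] = 28/2992 ≈ 0.0094.
%ΔI = (89,532 − 84,000)/[(84,000+89,532)/2] = 5532/86766 ≈ 0.0638.
E_I = %ΔQ/%ΔI ≈ 0.15.
E_I ∈ (0,1): normal good (necessity).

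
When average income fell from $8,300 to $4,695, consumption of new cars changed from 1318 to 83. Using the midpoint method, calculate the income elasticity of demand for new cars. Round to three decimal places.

3.178

%ΔQ = (83 − 1318)/[(1318+83)/2] = -1235/700.5 ≈ -1.7630.
%ΔI = (4,695 − 8,300)/[(8,300+4,695)/2] = -3605/6497.5 ≈ -0.5548.
E_I = %ΔQ/%ΔI ≈ 3.178.
E_I > 1: normal good (luxury).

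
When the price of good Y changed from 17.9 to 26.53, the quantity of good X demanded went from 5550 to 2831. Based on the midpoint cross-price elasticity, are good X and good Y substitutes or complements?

%ΔQ_x = (2831 − 5550)/[(5550+2831)/2] = -2719/4190.5 ≈ -0.6488.
%ΔP_y = (26.53 − 17.9)/[(17.9+26.53)/2] ≈ 0.3885.
E_xy = -0.6488/0.3885 ≈ -1.670.
E_xy < 0, so the goods are complements.

complements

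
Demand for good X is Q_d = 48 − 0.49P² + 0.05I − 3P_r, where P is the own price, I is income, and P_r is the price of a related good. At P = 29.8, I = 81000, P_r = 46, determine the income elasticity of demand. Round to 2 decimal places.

Substituting, Q_d = 48 − 0.49(29.8)² + 0.05(81000) − 3(46) = 48 − 435.1396 + 4050 − 138 = 3524.8604.
∂Q_d/∂I = +0.05, so E_I = 0.05·(81000/3524.8604) ≈ 1.15.
E_I > 1: normal good (luxury).

1.15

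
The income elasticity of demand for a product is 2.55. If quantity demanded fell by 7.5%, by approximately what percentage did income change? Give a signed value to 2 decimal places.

%ΔQ ≈ E × %ΔI ⇒ %ΔI = %ΔQ / E = (-7.5%)/(2.55) ≈ -2.94%.

-2.94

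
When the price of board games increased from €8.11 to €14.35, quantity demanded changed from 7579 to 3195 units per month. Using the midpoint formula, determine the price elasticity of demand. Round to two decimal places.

-1.46

%Δq = (3195 − 7579)/[(7579 + 3195)/2] = -4384/5387 ≈ -0.8138.
%ΔP = (14.35 − 8.11)/[(8.11 + 14.35)/2] = 6.24/11.23 ≈ 0.5557.
Arc elasticity E = %Δq/%ΔP ≈ -0.8138/0.5557 ≈ -1.46.
|E| > 1: demand is elastic over this range.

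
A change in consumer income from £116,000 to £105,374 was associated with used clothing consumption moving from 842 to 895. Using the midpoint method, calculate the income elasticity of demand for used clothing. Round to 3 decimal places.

%ΔQ = (895 − 842)/[(842+895)/2] = 53/868.5 ≈ 0.0610.
%ΔM = (105,374 − 116,000)/[(116,000+105,374)/2] = -10626/110687 ≈ -0.0960.
E_I = %ΔQ/%ΔM ≈ -0.636.
E_I < 0: inferior good.

-0.636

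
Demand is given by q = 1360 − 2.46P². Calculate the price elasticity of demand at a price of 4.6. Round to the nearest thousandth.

At P = 4.6, q = 1307.9464.
dq/dP = −2·2.46·P = −22.632.
Point elasticity E = (dq/dP)·(P/q) = -22.632 × 4.6/1307.9464 ≈ -0.080.
|E| < 1, so demand is inelastic at this price.

-0.080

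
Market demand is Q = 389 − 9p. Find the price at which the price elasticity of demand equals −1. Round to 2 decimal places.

For linear demand Q = a − bp, E = −bp/(a − bp). |E| = 1 ⇒ bp = a − bp ⇒ p = a/(2b).
p = 389/(2·9) ≈ 21.61.

21.61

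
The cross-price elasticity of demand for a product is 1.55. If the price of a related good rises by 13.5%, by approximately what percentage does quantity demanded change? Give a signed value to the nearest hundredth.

20.93

%ΔQ ≈ E × %ΔP_y = (1.55) × (13.5%) ≈ 20.93%.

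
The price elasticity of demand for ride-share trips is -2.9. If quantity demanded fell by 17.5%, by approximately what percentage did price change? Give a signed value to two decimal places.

%ΔQ ≈ E × %ΔP ⇒ %ΔP = %ΔQ / E = (-17.5%)/(-2.9) ≈ 6.03%.

6.03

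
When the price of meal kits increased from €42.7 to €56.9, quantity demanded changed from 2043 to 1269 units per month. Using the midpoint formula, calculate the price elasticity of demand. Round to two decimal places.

-1.64

%ΔQ = (1269 − 2043)/[(2043 + 1269)/2] = -774/1656 ≈ -0.4674.
%Δp = (56.9 − 42.7)/[(42.7 + 56.9)/2] = 14.2/49.8 ≈ 0.2851.
Arc elasticity E = %ΔQ/%Δp ≈ -0.4674/0.2851 ≈ -1.64.
|E| > 1: demand is elastic over this range.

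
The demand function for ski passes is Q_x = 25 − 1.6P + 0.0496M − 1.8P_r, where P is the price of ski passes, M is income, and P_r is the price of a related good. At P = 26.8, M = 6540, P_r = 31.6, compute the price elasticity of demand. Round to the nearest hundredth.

Substituting, Q_x = 25 − 1.6(26.8) + 0.0496(6540) − 1.8(31.6) = 25 − 42.88 + 324.384 − 56.88 = 249.624.
∂Q_x/∂P = −1.6, so E_p = (−1.6)·(26.8/249.624) ≈ -0.17.
|E_p| < 1: demand is inelastic.

-0.17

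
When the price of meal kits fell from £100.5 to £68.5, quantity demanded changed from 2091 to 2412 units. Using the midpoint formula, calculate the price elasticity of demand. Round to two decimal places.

%ΔQ = (2412 − 2091)/[(2091 + 2412)/2] = 321/2251.5 ≈ 0.1426.
%Δp = (68.5 − 100.5)/[(100.5 + 68.5)/2] = -32/84.5 ≈ -0.3787.
Arc elasticity E = %ΔQ/%Δp ≈ 0.1426/-0.3787 ≈ -0.38.
|E| < 1: demand is inelastic over this range.

-0.38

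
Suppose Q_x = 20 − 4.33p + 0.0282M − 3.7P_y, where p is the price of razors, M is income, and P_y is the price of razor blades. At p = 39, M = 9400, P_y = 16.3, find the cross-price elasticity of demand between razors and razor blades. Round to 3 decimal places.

At the given point, Q_x = 20 − 4.33(39) + 0.0282(9400) − 3.7(16.3) = 20 − 168.87 + 265.08 − 60.31 = 55.9.
∂Q_x/∂P_y = −3.7, so E_xy = -3.7·(16.3/55.9) ≈ -1.079.
E_xy < 0: the goods are complements.

-1.079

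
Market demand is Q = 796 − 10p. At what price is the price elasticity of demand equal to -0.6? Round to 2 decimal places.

29.85

Set −bp/(a − bp) = −0.6 ⇒ bp = 0.6(a − bp) ⇒ bp(1+0.6) = 0.6·a.
p = 0.6·796/(10·1.6) = 29.85.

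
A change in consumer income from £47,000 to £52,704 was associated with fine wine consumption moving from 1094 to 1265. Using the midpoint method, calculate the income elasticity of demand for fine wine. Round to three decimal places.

1.267

%ΔQ = (1265 − 1094)/[(1094+1265)/2] = 171/1179.5 ≈ 0.1450.
%ΔI = (52,704 − 47,000)/[(47,000+52,704)/2] = 5704/49852 ≈ 0.1144.
E_I = %ΔQ/%ΔI ≈ 1.267.
E_I > 1: normal good (luxury).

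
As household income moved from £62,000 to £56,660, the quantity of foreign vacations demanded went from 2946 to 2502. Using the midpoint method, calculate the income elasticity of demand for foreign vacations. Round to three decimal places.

%ΔQ = (2502 − 2946)/[(2946+2502)/2] = -444/2724 ≈ -0.1630.
%ΔI = (56,660 − 62,000)/[(62,000+56,660)/2] = -5340/59330 ≈ -0.0900.
E_I = %ΔQ/%ΔI ≈ 1.811.
E_I > 1: normal good (luxury).

1.811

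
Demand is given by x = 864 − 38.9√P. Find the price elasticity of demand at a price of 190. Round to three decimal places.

-0.818

At P = 190, x = 327.8005.
dx/dP = −38.9/(2√P) = −38.9/(2·13.784).
Point elasticity E = (dx/dP)·(P/x) = -1.4111 × 190/327.8005 ≈ -0.818.
|E| < 1, so demand is inelastic at this price.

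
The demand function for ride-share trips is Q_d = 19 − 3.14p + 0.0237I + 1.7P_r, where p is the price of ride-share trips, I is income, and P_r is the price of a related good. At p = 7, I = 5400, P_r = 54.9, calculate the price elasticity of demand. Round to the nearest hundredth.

-0.10

At the given point, Q_d = 19 − 3.14(7) + 0.0237(5400) + 1.7(54.9) = 19 − 21.98 + 127.98 + 93.33 = 218.33.
∂Q_d/∂p = −3.14, so E_p = (−3.14)·(7/218.33) ≈ -0.10.
|E_p| < 1: demand is inelastic.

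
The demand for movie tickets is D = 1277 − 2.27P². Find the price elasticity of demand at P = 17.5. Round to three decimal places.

At P = 17.5, D = 581.8125.
dD/dP = −2·2.27·P = −79.45.
Point elasticity E = (dD/dP)·(P/D) = -79.45 × 17.5/581.8125 ≈ -2.390.
|E| > 1, so demand is elastic at this price.

-2.390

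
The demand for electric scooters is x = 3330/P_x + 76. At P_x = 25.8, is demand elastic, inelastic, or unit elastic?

At P_x = 25.8, x = 205.0698.
dx/dP_x = −3330/P_x² = −5.0027.
Point elasticity E = (dx/dP_x)·(P_x/x) = -5.0027 × 25.8/205.0698 ≈ -0.629.
|E| ≈ 0.629 < 1, so demand is inelastic.

inelastic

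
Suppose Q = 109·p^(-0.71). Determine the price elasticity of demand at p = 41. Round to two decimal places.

For a Cobb–Douglas (constant-elasticity) form Q = A·p^α·…, the elasticity with respect to p equals the exponent α at every point.
Here the exponent on p is -0.71, so the price elasticity of demand is -0.71.

-0.71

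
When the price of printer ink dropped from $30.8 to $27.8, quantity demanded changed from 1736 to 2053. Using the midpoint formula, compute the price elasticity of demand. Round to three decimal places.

%Δq = (2053 − 1736)/[(1736 + 2053)/2] = 317/1894.5 ≈ 0.1673.
%ΔP = (27.8 − 30.8)/[(30.8 + 27.8)/2] = -3/29.3 ≈ -0.1024.
Arc elasticity E = %Δq/%ΔP ≈ 0.1673/-0.1024 ≈ -1.634.
|E| > 1: demand is elastic over this range.

-1.634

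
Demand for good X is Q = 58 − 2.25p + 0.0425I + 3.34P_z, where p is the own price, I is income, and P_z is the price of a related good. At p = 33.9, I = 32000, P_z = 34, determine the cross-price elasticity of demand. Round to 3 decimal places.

0.078

Substituting, Q = 58 − 2.25(33.9) + 0.0425(32000) + 3.34(34) = 58 − 76.275 + 1360 + 113.56 = 1455.285.
∂Q/∂P_z = +3.34, so E_xy = 3.34·(34/1455.285) ≈ 0.078.
E_xy > 0: the goods are substitutes.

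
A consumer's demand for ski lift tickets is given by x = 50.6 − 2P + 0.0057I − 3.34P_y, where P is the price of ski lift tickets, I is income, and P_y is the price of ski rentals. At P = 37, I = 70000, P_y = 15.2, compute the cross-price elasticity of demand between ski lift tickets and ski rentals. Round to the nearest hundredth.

-0.16

Substituting, x = 50.6 − 2(37) + 0.0057(70000) − 3.34(15.2) = 50.6 − 74 + 399 − 50.768 = 324.832.
∂x/∂P_y = −3.34, so E_xy = -3.34·(15.2/324.832) ≈ -0.16.
E_xy < 0: the goods are complements.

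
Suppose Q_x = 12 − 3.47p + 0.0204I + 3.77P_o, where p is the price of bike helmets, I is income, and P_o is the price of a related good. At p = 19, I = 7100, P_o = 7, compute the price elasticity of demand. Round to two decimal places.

Evaluating quantity at (p, I, P_o) gives Q_x = 12 − 3.47(19) + 0.0204(7100) + 3.77(7) = 12 − 65.93 + 144.84 + 26.39 = 117.3.
∂Q_x/∂p = −3.47, so E_p = (−3.47)·(19/117.3) ≈ -0.56.
|E_p| < 1: demand is inelastic.

-0.56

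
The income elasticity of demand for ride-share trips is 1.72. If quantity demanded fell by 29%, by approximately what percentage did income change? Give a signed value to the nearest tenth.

-16.9

%ΔQ ≈ E × %ΔI ⇒ %ΔI = %ΔQ / E = (-29%)/(1.72) ≈ -16.9%.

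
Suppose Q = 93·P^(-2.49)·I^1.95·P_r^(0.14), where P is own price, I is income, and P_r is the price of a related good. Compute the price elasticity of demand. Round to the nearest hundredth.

For a Cobb–Douglas (constant-elasticity) form Q = A·P^α·…, the elasticity with respect to P equals the exponent α at every point.
Here the exponent on P is -2.49, so the price elasticity of demand is -2.49.

-2.49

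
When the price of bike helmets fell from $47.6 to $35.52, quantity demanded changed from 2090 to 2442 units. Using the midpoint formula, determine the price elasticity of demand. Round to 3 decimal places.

-0.534

%ΔQ = (2442 − 2090)/[(2090 + 2442)/2] = 352/2266 ≈ 0.1553.
%ΔP = (35.52 − 47.6)/[(47.6 + 35.52)/2] = -12.08/41.56 ≈ -0.2907.
Arc elasticity E = %ΔQ/%ΔP ≈ 0.1553/-0.2907 ≈ -0.534.
|E| < 1: demand is inelastic over this range.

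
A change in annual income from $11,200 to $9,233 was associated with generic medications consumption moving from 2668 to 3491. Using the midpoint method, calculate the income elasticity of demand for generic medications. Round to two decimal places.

%ΔQ = (3491 − 2668)/[(2668+3491)/2] = 823/3079.5 ≈ 0.2673.
%ΔI = (9,233 − 11,200)/[(11,200+9,233)/2] = -1967/10216.5 ≈ -0.1925.
E_I = %ΔQ/%ΔI ≈ -1.39.
E_I < 0: inferior good.

-1.39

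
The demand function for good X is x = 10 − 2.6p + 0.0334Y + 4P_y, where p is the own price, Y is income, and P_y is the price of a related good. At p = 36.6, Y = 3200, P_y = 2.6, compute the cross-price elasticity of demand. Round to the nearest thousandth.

0.324

First evaluate x: 10 − 2.6(36.6) + 0.0334(3200) + 4(2.6) = 10 − 95.16 + 106.88 + 10.4 = 32.12.
∂x/∂P_y = +4, so E_xy = 4·(2.6/32.12) ≈ 0.324.
E_xy > 0: the goods are substitutes.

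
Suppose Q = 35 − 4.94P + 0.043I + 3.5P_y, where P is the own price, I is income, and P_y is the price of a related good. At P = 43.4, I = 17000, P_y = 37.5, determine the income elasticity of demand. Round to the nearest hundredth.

1.07

Q = 35 − 4.94(43.4) + 0.043(17000) + 3.5(37.5) = 35 − 214.396 + 731 + 131.25 = 682.854.
∂Q/∂I = +0.043, so E_I = 0.043·(17000/682.854) ≈ 1.07.
E_I > 1: normal good (luxury).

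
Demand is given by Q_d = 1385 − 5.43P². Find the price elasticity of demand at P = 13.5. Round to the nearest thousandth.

-5.006

At P = 13.5, Q_d = 395.3825.
dQ_d/dP = −2·5.43·P = −146.61.
Point elasticity E = (dQ_d/dP)·(P/Q_d) = -146.61 × 13.5/395.3825 ≈ -5.006.
|E| > 1, so demand is elastic at this price.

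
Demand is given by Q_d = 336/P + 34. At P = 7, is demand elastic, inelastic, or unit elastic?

At P = 7, Q_d = 82.
dQ_d/dP = −336/P² = −6.8571.
Point elasticity E = (dQ_d/dP)·(P/Q_d) = -6.8571 × 7/82 ≈ -0.585.
|E| ≈ 0.585 < 1, so demand is inelastic.

inelastic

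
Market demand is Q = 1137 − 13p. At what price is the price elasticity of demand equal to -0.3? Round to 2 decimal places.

20.18

Set −bp/(a − bp) = −0.3 ⇒ bp = 0.3(a − bp) ⇒ bp(1+0.3) = 0.3·a.
p = 0.3·1137/(13·1.3) ≈ 20.18.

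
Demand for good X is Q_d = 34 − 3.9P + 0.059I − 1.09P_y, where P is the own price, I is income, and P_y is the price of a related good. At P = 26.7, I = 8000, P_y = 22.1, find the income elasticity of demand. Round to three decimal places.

1.249

Substituting, Q_d = 34 − 3.9(26.7) + 0.059(8000) − 1.09(22.1) = 34 − 104.13 + 472 − 24.089 = 377.781.
∂Q_d/∂I = +0.059, so E_I = 0.059·(8000/377.781) ≈ 1.249.
E_I > 1: normal good (luxury).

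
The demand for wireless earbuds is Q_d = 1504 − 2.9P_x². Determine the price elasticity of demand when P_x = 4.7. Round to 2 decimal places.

At P_x = 4.7, Q_d = 1439.939.
dQ_d/dP_x = −2·2.9·P_x = −27.26.
Point elasticity E = (dQ_d/dP_x)·(P_x/Q_d) = -27.26 × 4.7/1439.939 ≈ -0.09.
|E| < 1, so demand is inelastic at this price.

-0.09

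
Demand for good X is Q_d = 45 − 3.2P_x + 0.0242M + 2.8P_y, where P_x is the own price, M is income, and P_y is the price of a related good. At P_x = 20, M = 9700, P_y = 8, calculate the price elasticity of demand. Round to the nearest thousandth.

-0.269

Q_d = 45 − 3.2(20) + 0.0242(9700) + 2.8(8) = 45 − 64 + 234.74 + 22.4 = 238.14.
∂Q_d/∂P_x = −3.2, so E_p = (−3.2)·(20/238.14) ≈ -0.269.
|E_p| < 1: demand is inelastic.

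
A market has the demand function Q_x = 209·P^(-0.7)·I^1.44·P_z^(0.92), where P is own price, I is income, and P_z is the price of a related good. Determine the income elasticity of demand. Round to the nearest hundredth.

For a Cobb–Douglas (constant-elasticity) form Q_x = A·I^α·…, the elasticity with respect to I equals the exponent α at every point.
Here the exponent on I is 1.44, so the income elasticity of demand is 1.44.

1.44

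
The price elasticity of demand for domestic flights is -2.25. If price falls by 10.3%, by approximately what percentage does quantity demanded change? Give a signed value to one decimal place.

23.2

%ΔQ ≈ E × %ΔP = (-2.25) × (-10.3%) ≈ 23.2%.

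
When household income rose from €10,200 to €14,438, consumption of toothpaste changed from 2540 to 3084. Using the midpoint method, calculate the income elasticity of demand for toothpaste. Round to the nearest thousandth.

%ΔQ = (3084 − 2540)/[(2540+3084)/2] = 544/2812 ≈ 0.1935.
%ΔM = (14,438 − 10,200)/[(10,200+14,438)/2] = 4238/12319 ≈ 0.3440.
E_I = %ΔQ/%ΔM ≈ 0.562.
E_I ∈ (0,1): normal good (necessity).

0.562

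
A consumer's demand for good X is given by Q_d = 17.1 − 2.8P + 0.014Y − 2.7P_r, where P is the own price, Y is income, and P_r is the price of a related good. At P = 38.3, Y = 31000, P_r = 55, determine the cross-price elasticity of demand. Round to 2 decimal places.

Substituting, Q_d = 17.1 − 2.8(38.3) + 0.014(31000) − 2.7(55) = 17.1 − 107.24 + 434 − 148.5 = 195.36.
∂Q_d/∂P_r = −2.7, so E_xy = -2.7·(55/195.36) ≈ -0.76.
E_xy < 0: the goods are complements.

-0.76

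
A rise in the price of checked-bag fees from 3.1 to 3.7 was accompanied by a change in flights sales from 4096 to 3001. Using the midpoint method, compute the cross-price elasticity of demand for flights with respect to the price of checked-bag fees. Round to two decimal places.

-1.75

%ΔQ_x = (3001 − 4096)/[(4096+3001)/2] = -1095/3548.5 ≈ -0.3086.
%ΔP_y = (3.7 − 3.1)/[(3.1+3.7)/2] ≈ 0.1765.
E_xy = -0.3086/0.1765 ≈ -1.75.
E_xy < 0, so flights and checked-bag fees are complements.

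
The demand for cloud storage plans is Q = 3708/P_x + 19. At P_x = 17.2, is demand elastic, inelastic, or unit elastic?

At P_x = 17.2, Q = 234.5814.
dQ/dP_x = −3708/P_x² = −12.5338.
Point elasticity E = (dQ/dP_x)·(P_x/Q) = -12.5338 × 17.2/234.5814 ≈ -0.919.
|E| ≈ 0.919 < 1, so demand is inelastic.

inelastic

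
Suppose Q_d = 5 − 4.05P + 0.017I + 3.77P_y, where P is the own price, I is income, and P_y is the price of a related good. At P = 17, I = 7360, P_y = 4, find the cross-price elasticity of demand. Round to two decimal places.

0.20

Q_d = 5 − 4.05(17) + 0.017(7360) + 3.77(4) = 5 − 68.85 + 125.12 + 15.08 = 76.35.
∂Q_d/∂P_y = +3.77, so E_xy = 3.77·(4/76.35) ≈ 0.20.
E_xy > 0: the goods are substitutes.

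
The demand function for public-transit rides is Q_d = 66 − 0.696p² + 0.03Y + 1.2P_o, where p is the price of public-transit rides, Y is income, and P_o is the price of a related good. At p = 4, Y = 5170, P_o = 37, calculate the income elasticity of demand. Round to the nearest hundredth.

Evaluating quantity at (p, Y, P_o) gives Q_d = 66 − 0.696(4)² + 0.03(5170) + 1.2(37) = 66 − 11.136 + 155.1 + 44.4 = 254.364.
∂Q_d/∂Y = +0.03, so E_I = 0.03·(5170/254.364) ≈ 0.61.
E_I ∈ (0,1): normal good (necessity).

0.61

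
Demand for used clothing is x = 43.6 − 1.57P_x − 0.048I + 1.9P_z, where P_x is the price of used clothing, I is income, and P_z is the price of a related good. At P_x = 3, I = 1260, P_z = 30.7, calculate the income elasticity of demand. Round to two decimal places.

Substituting, x = 43.6 − 1.57(3) − 0.048(1260) + 1.9(30.7) = 43.6 − 4.71 − 60.48 + 58.33 = 36.74.
∂x/∂I = −0.048, so E_I = -0.048·(1260/36.74) ≈ -1.65.
E_I < 0: inferior good.

-1.65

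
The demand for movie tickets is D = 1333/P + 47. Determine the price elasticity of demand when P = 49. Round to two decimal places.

At P = 49, D = 74.2041.
dD/dP = −1333/P² = −0.5552.
Point elasticity E = (dD/dP)·(P/D) = -0.5552 × 49/74.2041 ≈ -0.37.
|E| < 1, so demand is inelastic at this price.

-0.37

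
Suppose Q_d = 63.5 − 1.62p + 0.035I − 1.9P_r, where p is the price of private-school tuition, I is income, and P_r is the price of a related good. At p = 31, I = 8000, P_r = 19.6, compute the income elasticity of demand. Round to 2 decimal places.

1.09

Evaluating quantity at (p, I, P_r) gives Q_d = 63.5 − 1.62(31) + 0.035(8000) − 1.9(19.6) = 63.5 − 50.22 + 280 − 37.24 = 256.04.
∂Q_d/∂I = +0.035, so E_I = 0.035·(8000/256.04) ≈ 1.09.
E_I > 1: normal good (luxury).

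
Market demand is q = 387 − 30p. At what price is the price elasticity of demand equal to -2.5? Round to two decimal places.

9.21

Set −bp/(a − bp) = −2.5 ⇒ bp = 2.5(a − bp) ⇒ bp(1+2.5) = 2.5·a.
p = 2.5·387/(30·3.5) ≈ 9.21.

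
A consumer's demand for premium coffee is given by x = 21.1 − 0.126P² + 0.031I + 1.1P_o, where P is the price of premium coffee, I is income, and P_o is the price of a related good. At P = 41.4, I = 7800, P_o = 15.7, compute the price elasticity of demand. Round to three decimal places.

-6.727

Evaluating quantity at (P, I, P_o) gives x = 21.1 − 0.126(41.4)² + 0.031(7800) + 1.1(15.7) = 21.1 − 215.959 + 241.8 + 17.27 = 64.211.
∂x/∂P = −2·0.126·P = -10.4328, so E_p = -10.4328·(41.4/64.211) ≈ -6.727.
|E_p| > 1: demand is elastic.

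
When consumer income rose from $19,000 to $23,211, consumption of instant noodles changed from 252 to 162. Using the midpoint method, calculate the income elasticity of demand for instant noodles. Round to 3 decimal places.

%ΔQ = (162 − 252)/[(252+162)/2] = -90/207 ≈ -0.4348.
%ΔM = (23,211 − 19,000)/[(19,000+23,211)/2] = 4211/21105.5 ≈ 0.1995.
E_I = %ΔQ/%ΔM ≈ -2.179.
E_I < 0: inferior good.

-2.179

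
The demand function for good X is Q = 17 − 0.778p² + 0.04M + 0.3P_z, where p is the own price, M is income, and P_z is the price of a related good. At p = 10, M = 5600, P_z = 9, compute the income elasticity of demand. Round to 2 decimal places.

1.35

Substituting, Q = 17 − 0.778(10)² + 0.04(5600) + 0.3(9) = 17 − 77.8 + 224 + 2.7 = 165.9.
∂Q/∂M = +0.04, so E_I = 0.04·(5600/165.9) ≈ 1.35.
E_I > 1: normal good (luxury).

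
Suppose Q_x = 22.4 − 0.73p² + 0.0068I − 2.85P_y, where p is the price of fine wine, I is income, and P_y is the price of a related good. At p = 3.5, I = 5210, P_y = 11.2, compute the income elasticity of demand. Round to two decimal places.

2.09

Substituting, Q_x = 22.4 − 0.73(3.5)² + 0.0068(5210) − 2.85(11.2) = 22.4 − 8.9425 + 35.428 − 31.92 = 16.9655.
∂Q_x/∂I = +0.0068, so E_I = 0.0068·(5210/16.9655) ≈ 2.09.
E_I > 1: normal good (luxury).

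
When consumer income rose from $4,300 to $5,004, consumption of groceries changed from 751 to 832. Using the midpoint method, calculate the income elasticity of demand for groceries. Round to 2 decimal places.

%ΔQ = (832 − 751)/[(751+832)/2] = 81/791.5 ≈ 0.1023.
%ΔI = (5,004 − 4,300)/[(4,300+5,004)/2] = 704/4652 ≈ 0.1513.
E_I = %ΔQ/%ΔI ≈ 0.68.
E_I ∈ (0,1): normal good (necessity).

0.68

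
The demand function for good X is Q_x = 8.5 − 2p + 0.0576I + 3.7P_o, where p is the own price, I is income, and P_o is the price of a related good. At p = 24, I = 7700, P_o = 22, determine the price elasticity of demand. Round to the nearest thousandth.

-0.099

First evaluate Q_x: 8.5 − 2(24) + 0.0576(7700) + 3.7(22) = 8.5 − 48 + 443.52 + 81.4 = 485.42.
∂Q_x/∂p = −2, so E_p = (−2)·(24/485.42) ≈ -0.099.
|E_p| < 1: demand is inelastic.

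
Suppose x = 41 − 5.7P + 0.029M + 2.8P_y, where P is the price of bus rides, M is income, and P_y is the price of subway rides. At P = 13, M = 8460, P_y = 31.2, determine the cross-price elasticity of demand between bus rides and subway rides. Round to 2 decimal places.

0.29

At the given point, x = 41 − 5.7(13) + 0.029(8460) + 2.8(31.2) = 41 − 74.1 + 245.34 + 87.36 = 299.6.
∂x/∂P_y = +2.8, so E_xy = 2.8·(31.2/299.6) ≈ 0.29.
E_xy > 0: the goods are substitutes.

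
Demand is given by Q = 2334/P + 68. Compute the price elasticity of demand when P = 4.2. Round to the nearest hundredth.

-0.89

At P = 4.2, Q = 623.7143.
dQ/dP = −2334/P² = −132.3129.
Point elasticity E = (dQ/dP)·(P/Q) = -132.3129 × 4.2/623.7143 ≈ -0.89.
|E| < 1, so demand is inelastic at this price.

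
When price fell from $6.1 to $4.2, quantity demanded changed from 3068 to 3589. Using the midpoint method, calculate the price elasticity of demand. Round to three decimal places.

%ΔQ = (3589 − 3068)/[(3068 + 3589)/2] = 521/3328.5 ≈ 0.1565.
%Δp = (4.2 − 6.1)/[(6.1 + 4.2)/2] = -1.9/5.15 ≈ -0.3689.
Arc elasticity E = %ΔQ/%Δp ≈ 0.1565/-0.3689 ≈ -0.424.
|E| < 1: demand is inelastic over this range.

-0.424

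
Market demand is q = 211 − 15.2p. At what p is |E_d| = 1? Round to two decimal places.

6.94

For linear demand q = a − bp, E = −bp/(a − bp). |E| = 1 ⇒ bp = a − bp ⇒ p = a/(2b).
p = 211/(2·15.2) ≈ 6.94.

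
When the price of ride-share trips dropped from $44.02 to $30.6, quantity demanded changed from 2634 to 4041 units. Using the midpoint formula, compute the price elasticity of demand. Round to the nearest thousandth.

-1.172

%Δq = (4041 − 2634)/[(2634 + 4041)/2] = 1407/3337.5 ≈ 0.4216.
%Δp = (30.6 − 44.02)/[(44.02 + 30.6)/2] = -13.42/37.31 ≈ -0.3597.
Arc elasticity E = %Δq/%Δp ≈ 0.4216/-0.3597 ≈ -1.172.
|E| > 1: demand is elastic over this range.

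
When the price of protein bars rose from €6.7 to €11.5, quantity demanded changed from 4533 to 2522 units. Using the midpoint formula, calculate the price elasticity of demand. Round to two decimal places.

-1.08

%ΔQ = (2522 − 4533)/[(4533 + 2522)/2] = -2011/3527.5 ≈ -0.5701.
%Δp = (11.5 − 6.7)/[(6.7 + 11.5)/2] = 4.8/9.1 ≈ 0.5275.
Arc elasticity E = %ΔQ/%Δp ≈ -0.5701/0.5275 ≈ -1.08.
|E| > 1: demand is elastic over this range.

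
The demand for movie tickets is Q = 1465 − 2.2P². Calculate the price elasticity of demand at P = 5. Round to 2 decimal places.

At P = 5, Q = 1410.
dQ/dP = −2·2.2·P = −22.
Point elasticity E = (dQ/dP)·(P/Q) = -22 × 5/1410 ≈ -0.08.
|E| < 1, so demand is inelastic at this price.

-0.08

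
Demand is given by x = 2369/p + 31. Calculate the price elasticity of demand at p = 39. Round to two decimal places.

-0.66

At p = 39, x = 91.7436.
dx/dp = −2369/p² = −1.5575.
Point elasticity E = (dx/dp)·(p/x) = -1.5575 × 39/91.7436 ≈ -0.66.
|E| < 1, so demand is inelastic at this price.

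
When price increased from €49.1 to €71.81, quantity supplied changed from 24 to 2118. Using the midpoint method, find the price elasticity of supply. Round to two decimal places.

5.20

%Δq = (2118 − 24)/[(24 + 2118)/2] = 2094/1071 ≈ 1.9552.
%ΔP = (71.81 − 49.1)/[(49.1 + 71.81)/2] = 22.71/60.455 ≈ 0.3757.
Arc elasticity E = %Δq/%ΔP ≈ 1.9552/0.3757 ≈ 5.20.
|E| > 1: supply is elastic over this range.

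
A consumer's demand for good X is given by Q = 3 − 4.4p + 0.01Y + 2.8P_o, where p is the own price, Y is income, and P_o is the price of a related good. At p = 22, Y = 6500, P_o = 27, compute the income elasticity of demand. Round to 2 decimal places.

Evaluating quantity at (p, Y, P_o) gives Q = 3 − 4.4(22) + 0.01(6500) + 2.8(27) = 3 − 96.8 + 65 + 75.6 = 46.8.
∂Q/∂Y = +0.01, so E_I = 0.01·(6500/46.8) ≈ 1.39.
E_I > 1: normal good (luxury).

1.39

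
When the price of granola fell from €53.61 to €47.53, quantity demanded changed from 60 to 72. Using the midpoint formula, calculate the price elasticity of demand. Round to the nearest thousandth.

-1.512

%ΔQ = (72 − 60)/[(60 + 72)/2] = 12/66 ≈ 0.1818.
%ΔP = (47.53 − 53.61)/[(53.61 + 47.53)/2] = -6.08/50.57 ≈ -0.1202.
Arc elasticity E = %ΔQ/%ΔP ≈ 0.1818/-0.1202 ≈ -1.512.
|E| > 1: demand is elastic over this range.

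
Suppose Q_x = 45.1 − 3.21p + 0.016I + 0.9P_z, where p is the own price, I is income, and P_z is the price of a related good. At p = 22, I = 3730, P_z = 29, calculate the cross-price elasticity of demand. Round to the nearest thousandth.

0.433

Q_x = 45.1 − 3.21(22) + 0.016(3730) + 0.9(29) = 45.1 − 70.62 + 59.68 + 26.1 = 60.26.
∂Q_x/∂P_z = +0.9, so E_xy = 0.9·(29/60.26) ≈ 0.433.
E_xy > 0: the goods are substitutes.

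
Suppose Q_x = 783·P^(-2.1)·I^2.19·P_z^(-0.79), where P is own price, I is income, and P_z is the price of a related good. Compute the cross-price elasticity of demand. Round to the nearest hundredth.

-0.79

For a Cobb–Douglas (constant-elasticity) form Q_x = A·P_z^α·…, the elasticity with respect to P_z equals the exponent α at every point.
Here the exponent on P_z is -0.79, so the cross-price elasticity of demand is -0.79.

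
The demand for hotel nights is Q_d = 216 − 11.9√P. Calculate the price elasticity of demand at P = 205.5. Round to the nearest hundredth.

At P = 205.5, Q_d = 45.4103.
dQ_d/dP = −11.9/(2√P) = −11.9/(2·14.3353).
Point elasticity E = (dQ_d/dP)·(P/Q_d) = -0.4151 × 205.5/45.4103 ≈ -1.88.
|E| > 1, so demand is elastic at this price.

-1.88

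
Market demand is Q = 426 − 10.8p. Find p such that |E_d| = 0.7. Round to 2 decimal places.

Set −bp/(a − bp) = −0.7 ⇒ bp = 0.7(a − bp) ⇒ bp(1+0.7) = 0.7·a.
p = 0.7·426/(10.8·1.7) ≈ 16.24.

16.24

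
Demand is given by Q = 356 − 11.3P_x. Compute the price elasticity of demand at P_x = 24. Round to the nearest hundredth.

-3.20

At P_x = 24, Q = 84.8.
dQ/dP_x = −11.3.
Point elasticity E = (dQ/dP_x)·(P_x/Q) = -11.3 × 24/84.8 ≈ -3.20.
|E| > 1, so demand is elastic at this price.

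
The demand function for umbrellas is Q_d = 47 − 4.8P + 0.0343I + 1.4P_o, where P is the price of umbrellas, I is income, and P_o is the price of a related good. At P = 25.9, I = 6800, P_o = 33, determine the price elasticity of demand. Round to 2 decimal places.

-0.62

First evaluate Q_d: 47 − 4.8(25.9) + 0.0343(6800) + 1.4(33) = 47 − 124.32 + 233.24 + 46.2 = 202.12.
∂Q_d/∂P = −4.8, so E_p = (−4.8)·(25.9/202.12) ≈ -0.62.
|E_p| < 1: demand is inelastic.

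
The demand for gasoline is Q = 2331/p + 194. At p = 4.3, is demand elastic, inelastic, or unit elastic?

At p = 4.3, Q = 736.093.
dQ/dp = −2331/p² = −126.0681.
Point elasticity E = (dQ/dp)·(p/Q) = -126.0681 × 4.3/736.093 ≈ -0.736.
|E| ≈ 0.736 < 1, so demand is inelastic.

inelastic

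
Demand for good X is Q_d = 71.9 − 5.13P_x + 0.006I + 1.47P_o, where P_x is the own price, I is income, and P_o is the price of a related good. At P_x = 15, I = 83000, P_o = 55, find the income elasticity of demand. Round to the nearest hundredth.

0.87

At the given point, Q_d = 71.9 − 5.13(15) + 0.006(83000) + 1.47(55) = 71.9 − 76.95 + 498 + 80.85 = 573.8.
∂Q_d/∂I = +0.006, so E_I = 0.006·(83000/573.8) ≈ 0.87.
E_I ∈ (0,1): normal good (necessity).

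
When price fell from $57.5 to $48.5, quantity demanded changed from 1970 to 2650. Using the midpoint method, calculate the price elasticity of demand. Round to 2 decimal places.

-1.73

%ΔQ = (2650 − 1970)/[(1970 + 2650)/2] = 680/2310 ≈ 0.2944.
%Δp = (48.5 − 57.5)/[(57.5 + 48.5)/2] = -9/53 ≈ -0.1698.
Arc elasticity E = %ΔQ/%Δp ≈ 0.2944/-0.1698 ≈ -1.73.
|E| > 1: demand is elastic over this range.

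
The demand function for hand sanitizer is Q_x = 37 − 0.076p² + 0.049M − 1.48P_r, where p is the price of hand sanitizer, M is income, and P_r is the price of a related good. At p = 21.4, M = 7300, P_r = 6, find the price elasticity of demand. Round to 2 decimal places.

-0.20

Evaluating quantity at (p, M, P_r) gives Q_x = 37 − 0.076(21.4)² + 0.049(7300) − 1.48(6) = 37 − 34.805 + 357.7 − 8.88 = 351.015.
∂Q_x/∂p = −2·0.076·p = -3.2528, so E_p = -3.2528·(21.4/351.015) ≈ -0.20.
|E_p| < 1: demand is inelastic.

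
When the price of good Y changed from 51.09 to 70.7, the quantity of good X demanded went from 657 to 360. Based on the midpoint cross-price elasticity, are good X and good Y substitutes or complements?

%ΔQ_x = (360 − 657)/[(657+360)/2] = -297/508.5 ≈ -0.5841.
%ΔP_y = (70.7 − 51.09)/[(51.09+70.7)/2] ≈ 0.3220.
E_xy = -0.5841/0.3220 ≈ -1.814.
E_xy < 0, so the goods are complements.

complements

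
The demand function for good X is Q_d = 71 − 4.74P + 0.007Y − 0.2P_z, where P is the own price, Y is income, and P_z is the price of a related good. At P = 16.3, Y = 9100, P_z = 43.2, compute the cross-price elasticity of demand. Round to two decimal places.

-0.18

Evaluating quantity at (P, Y, P_z) gives Q_d = 71 − 4.74(16.3) + 0.007(9100) − 0.2(43.2) = 71 − 77.262 + 63.7 − 8.64 = 48.798.
∂Q_d/∂P_z = −0.2, so E_xy = -0.2·(43.2/48.798) ≈ -0.18.
E_xy < 0: the goods are complements.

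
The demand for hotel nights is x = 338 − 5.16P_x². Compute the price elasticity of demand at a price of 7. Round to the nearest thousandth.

-5.938

At P_x = 7, x = 85.16.
dx/dP_x = −2·5.16·P_x = −72.24.
Point elasticity E = (dx/dP_x)·(P_x/x) = -72.24 × 7/85.16 ≈ -5.938.
|E| > 1, so demand is elastic at this price.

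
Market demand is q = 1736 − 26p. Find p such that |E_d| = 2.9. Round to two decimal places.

49.65

Set −bp/(a − bp) = −2.9 ⇒ bp = 2.9(a − bp) ⇒ bp(1+2.9) = 2.9·a.
p = 2.9·1736/(26·3.9) ≈ 49.65.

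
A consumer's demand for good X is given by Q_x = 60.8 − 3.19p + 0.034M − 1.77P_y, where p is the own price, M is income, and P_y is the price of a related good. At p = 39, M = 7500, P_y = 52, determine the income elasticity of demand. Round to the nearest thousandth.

2.567

Q_x = 60.8 − 3.19(39) + 0.034(7500) − 1.77(52) = 60.8 − 124.41 + 255 − 92.04 = 99.35.
∂Q_x/∂M = +0.034, so E_I = 0.034·(7500/99.35) ≈ 2.567.
E_I > 1: normal good (luxury).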